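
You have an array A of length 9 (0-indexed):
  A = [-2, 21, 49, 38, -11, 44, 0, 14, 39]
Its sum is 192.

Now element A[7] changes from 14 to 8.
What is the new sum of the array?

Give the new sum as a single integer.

Answer: 186

Derivation:
Old value at index 7: 14
New value at index 7: 8
Delta = 8 - 14 = -6
New sum = old_sum + delta = 192 + (-6) = 186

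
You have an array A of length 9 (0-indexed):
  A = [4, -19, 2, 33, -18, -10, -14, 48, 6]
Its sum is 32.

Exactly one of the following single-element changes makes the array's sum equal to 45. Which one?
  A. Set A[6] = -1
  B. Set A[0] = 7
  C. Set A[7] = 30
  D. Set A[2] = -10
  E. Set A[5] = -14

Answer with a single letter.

Option A: A[6] -14->-1, delta=13, new_sum=32+(13)=45 <-- matches target
Option B: A[0] 4->7, delta=3, new_sum=32+(3)=35
Option C: A[7] 48->30, delta=-18, new_sum=32+(-18)=14
Option D: A[2] 2->-10, delta=-12, new_sum=32+(-12)=20
Option E: A[5] -10->-14, delta=-4, new_sum=32+(-4)=28

Answer: A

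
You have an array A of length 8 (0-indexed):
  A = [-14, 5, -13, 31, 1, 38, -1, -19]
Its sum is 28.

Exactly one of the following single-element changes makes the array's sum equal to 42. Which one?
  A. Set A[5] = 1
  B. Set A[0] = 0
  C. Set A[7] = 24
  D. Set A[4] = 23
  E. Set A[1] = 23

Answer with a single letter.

Answer: B

Derivation:
Option A: A[5] 38->1, delta=-37, new_sum=28+(-37)=-9
Option B: A[0] -14->0, delta=14, new_sum=28+(14)=42 <-- matches target
Option C: A[7] -19->24, delta=43, new_sum=28+(43)=71
Option D: A[4] 1->23, delta=22, new_sum=28+(22)=50
Option E: A[1] 5->23, delta=18, new_sum=28+(18)=46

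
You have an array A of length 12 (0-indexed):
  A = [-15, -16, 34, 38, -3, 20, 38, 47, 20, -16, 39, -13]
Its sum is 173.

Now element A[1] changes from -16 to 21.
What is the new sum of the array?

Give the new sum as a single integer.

Old value at index 1: -16
New value at index 1: 21
Delta = 21 - -16 = 37
New sum = old_sum + delta = 173 + (37) = 210

Answer: 210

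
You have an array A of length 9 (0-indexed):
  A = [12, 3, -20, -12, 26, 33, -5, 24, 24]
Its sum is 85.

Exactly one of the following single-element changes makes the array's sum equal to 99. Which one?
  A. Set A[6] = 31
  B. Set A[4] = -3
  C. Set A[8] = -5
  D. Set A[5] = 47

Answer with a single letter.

Option A: A[6] -5->31, delta=36, new_sum=85+(36)=121
Option B: A[4] 26->-3, delta=-29, new_sum=85+(-29)=56
Option C: A[8] 24->-5, delta=-29, new_sum=85+(-29)=56
Option D: A[5] 33->47, delta=14, new_sum=85+(14)=99 <-- matches target

Answer: D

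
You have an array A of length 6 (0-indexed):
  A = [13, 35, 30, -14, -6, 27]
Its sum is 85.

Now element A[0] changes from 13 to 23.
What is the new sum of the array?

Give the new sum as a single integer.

Old value at index 0: 13
New value at index 0: 23
Delta = 23 - 13 = 10
New sum = old_sum + delta = 85 + (10) = 95

Answer: 95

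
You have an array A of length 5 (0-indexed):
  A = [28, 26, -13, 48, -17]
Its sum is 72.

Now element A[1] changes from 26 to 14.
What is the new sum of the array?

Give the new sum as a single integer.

Answer: 60

Derivation:
Old value at index 1: 26
New value at index 1: 14
Delta = 14 - 26 = -12
New sum = old_sum + delta = 72 + (-12) = 60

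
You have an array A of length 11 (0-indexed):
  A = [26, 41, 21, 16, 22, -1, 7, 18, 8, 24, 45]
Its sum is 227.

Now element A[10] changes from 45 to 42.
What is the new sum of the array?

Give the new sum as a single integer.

Answer: 224

Derivation:
Old value at index 10: 45
New value at index 10: 42
Delta = 42 - 45 = -3
New sum = old_sum + delta = 227 + (-3) = 224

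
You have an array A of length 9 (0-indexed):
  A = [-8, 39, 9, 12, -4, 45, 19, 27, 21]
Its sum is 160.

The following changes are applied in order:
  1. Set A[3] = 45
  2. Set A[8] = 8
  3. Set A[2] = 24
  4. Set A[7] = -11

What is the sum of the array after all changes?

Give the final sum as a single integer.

Answer: 157

Derivation:
Initial sum: 160
Change 1: A[3] 12 -> 45, delta = 33, sum = 193
Change 2: A[8] 21 -> 8, delta = -13, sum = 180
Change 3: A[2] 9 -> 24, delta = 15, sum = 195
Change 4: A[7] 27 -> -11, delta = -38, sum = 157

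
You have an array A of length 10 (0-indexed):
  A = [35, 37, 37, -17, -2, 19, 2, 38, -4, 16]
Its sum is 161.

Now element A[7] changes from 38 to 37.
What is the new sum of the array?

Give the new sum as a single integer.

Old value at index 7: 38
New value at index 7: 37
Delta = 37 - 38 = -1
New sum = old_sum + delta = 161 + (-1) = 160

Answer: 160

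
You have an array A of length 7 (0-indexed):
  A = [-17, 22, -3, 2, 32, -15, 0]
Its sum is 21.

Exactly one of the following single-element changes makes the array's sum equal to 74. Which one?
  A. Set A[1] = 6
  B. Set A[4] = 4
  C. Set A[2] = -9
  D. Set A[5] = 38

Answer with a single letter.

Answer: D

Derivation:
Option A: A[1] 22->6, delta=-16, new_sum=21+(-16)=5
Option B: A[4] 32->4, delta=-28, new_sum=21+(-28)=-7
Option C: A[2] -3->-9, delta=-6, new_sum=21+(-6)=15
Option D: A[5] -15->38, delta=53, new_sum=21+(53)=74 <-- matches target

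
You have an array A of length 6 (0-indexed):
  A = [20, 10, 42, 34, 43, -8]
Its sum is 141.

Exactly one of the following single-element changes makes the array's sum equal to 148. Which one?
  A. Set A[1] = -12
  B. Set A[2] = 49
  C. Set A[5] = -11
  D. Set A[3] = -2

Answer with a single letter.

Option A: A[1] 10->-12, delta=-22, new_sum=141+(-22)=119
Option B: A[2] 42->49, delta=7, new_sum=141+(7)=148 <-- matches target
Option C: A[5] -8->-11, delta=-3, new_sum=141+(-3)=138
Option D: A[3] 34->-2, delta=-36, new_sum=141+(-36)=105

Answer: B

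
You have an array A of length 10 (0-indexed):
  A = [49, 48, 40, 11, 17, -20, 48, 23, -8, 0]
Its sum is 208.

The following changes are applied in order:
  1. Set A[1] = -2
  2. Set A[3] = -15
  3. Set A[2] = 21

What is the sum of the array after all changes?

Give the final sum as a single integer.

Initial sum: 208
Change 1: A[1] 48 -> -2, delta = -50, sum = 158
Change 2: A[3] 11 -> -15, delta = -26, sum = 132
Change 3: A[2] 40 -> 21, delta = -19, sum = 113

Answer: 113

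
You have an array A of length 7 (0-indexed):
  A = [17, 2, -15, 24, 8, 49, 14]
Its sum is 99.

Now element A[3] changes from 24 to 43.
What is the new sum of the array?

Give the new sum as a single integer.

Old value at index 3: 24
New value at index 3: 43
Delta = 43 - 24 = 19
New sum = old_sum + delta = 99 + (19) = 118

Answer: 118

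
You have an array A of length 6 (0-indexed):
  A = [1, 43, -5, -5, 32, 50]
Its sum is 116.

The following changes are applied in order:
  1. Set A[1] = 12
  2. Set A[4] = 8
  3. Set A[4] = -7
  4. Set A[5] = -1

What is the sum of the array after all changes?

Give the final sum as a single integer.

Initial sum: 116
Change 1: A[1] 43 -> 12, delta = -31, sum = 85
Change 2: A[4] 32 -> 8, delta = -24, sum = 61
Change 3: A[4] 8 -> -7, delta = -15, sum = 46
Change 4: A[5] 50 -> -1, delta = -51, sum = -5

Answer: -5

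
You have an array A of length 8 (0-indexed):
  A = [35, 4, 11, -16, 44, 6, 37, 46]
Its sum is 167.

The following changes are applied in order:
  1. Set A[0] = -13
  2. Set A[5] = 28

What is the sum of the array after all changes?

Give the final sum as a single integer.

Answer: 141

Derivation:
Initial sum: 167
Change 1: A[0] 35 -> -13, delta = -48, sum = 119
Change 2: A[5] 6 -> 28, delta = 22, sum = 141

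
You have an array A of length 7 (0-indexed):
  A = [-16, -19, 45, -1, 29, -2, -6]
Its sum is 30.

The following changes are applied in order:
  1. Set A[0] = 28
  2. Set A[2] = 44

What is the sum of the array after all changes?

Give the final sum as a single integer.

Initial sum: 30
Change 1: A[0] -16 -> 28, delta = 44, sum = 74
Change 2: A[2] 45 -> 44, delta = -1, sum = 73

Answer: 73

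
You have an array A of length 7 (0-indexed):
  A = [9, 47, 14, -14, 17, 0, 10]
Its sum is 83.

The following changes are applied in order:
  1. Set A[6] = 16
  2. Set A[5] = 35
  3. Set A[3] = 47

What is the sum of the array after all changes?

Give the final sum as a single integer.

Initial sum: 83
Change 1: A[6] 10 -> 16, delta = 6, sum = 89
Change 2: A[5] 0 -> 35, delta = 35, sum = 124
Change 3: A[3] -14 -> 47, delta = 61, sum = 185

Answer: 185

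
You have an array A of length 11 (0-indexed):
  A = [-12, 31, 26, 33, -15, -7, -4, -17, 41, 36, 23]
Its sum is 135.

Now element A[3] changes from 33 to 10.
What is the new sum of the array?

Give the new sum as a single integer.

Old value at index 3: 33
New value at index 3: 10
Delta = 10 - 33 = -23
New sum = old_sum + delta = 135 + (-23) = 112

Answer: 112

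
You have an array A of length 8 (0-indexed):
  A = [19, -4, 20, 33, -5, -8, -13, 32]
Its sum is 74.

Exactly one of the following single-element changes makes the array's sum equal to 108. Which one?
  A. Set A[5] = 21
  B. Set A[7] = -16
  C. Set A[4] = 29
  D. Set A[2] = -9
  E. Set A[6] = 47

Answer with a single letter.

Answer: C

Derivation:
Option A: A[5] -8->21, delta=29, new_sum=74+(29)=103
Option B: A[7] 32->-16, delta=-48, new_sum=74+(-48)=26
Option C: A[4] -5->29, delta=34, new_sum=74+(34)=108 <-- matches target
Option D: A[2] 20->-9, delta=-29, new_sum=74+(-29)=45
Option E: A[6] -13->47, delta=60, new_sum=74+(60)=134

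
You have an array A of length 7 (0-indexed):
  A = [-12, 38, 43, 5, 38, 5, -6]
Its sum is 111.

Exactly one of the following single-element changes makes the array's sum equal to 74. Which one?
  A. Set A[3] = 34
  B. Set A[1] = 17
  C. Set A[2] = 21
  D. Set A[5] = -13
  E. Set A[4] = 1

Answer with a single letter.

Answer: E

Derivation:
Option A: A[3] 5->34, delta=29, new_sum=111+(29)=140
Option B: A[1] 38->17, delta=-21, new_sum=111+(-21)=90
Option C: A[2] 43->21, delta=-22, new_sum=111+(-22)=89
Option D: A[5] 5->-13, delta=-18, new_sum=111+(-18)=93
Option E: A[4] 38->1, delta=-37, new_sum=111+(-37)=74 <-- matches target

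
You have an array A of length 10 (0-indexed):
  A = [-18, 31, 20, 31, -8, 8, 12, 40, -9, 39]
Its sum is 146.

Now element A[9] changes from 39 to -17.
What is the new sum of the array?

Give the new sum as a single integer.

Old value at index 9: 39
New value at index 9: -17
Delta = -17 - 39 = -56
New sum = old_sum + delta = 146 + (-56) = 90

Answer: 90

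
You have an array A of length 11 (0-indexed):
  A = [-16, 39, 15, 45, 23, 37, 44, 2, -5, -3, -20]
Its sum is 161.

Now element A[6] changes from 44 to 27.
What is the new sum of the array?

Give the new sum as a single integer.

Answer: 144

Derivation:
Old value at index 6: 44
New value at index 6: 27
Delta = 27 - 44 = -17
New sum = old_sum + delta = 161 + (-17) = 144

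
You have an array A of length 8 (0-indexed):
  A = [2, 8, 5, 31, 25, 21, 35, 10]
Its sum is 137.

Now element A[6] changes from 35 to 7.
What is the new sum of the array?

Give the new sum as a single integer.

Answer: 109

Derivation:
Old value at index 6: 35
New value at index 6: 7
Delta = 7 - 35 = -28
New sum = old_sum + delta = 137 + (-28) = 109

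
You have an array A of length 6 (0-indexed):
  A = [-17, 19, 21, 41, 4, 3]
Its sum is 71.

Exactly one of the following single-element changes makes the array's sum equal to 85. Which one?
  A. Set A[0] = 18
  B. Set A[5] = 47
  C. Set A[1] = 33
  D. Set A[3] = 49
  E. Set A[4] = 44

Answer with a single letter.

Option A: A[0] -17->18, delta=35, new_sum=71+(35)=106
Option B: A[5] 3->47, delta=44, new_sum=71+(44)=115
Option C: A[1] 19->33, delta=14, new_sum=71+(14)=85 <-- matches target
Option D: A[3] 41->49, delta=8, new_sum=71+(8)=79
Option E: A[4] 4->44, delta=40, new_sum=71+(40)=111

Answer: C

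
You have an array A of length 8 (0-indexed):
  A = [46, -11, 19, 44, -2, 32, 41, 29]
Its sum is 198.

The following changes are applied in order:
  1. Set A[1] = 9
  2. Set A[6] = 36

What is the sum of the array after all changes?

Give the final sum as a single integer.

Answer: 213

Derivation:
Initial sum: 198
Change 1: A[1] -11 -> 9, delta = 20, sum = 218
Change 2: A[6] 41 -> 36, delta = -5, sum = 213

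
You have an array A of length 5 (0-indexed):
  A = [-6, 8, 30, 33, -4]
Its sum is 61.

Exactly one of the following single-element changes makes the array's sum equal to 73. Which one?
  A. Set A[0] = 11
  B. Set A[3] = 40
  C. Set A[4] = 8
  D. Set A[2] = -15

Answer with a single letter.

Answer: C

Derivation:
Option A: A[0] -6->11, delta=17, new_sum=61+(17)=78
Option B: A[3] 33->40, delta=7, new_sum=61+(7)=68
Option C: A[4] -4->8, delta=12, new_sum=61+(12)=73 <-- matches target
Option D: A[2] 30->-15, delta=-45, new_sum=61+(-45)=16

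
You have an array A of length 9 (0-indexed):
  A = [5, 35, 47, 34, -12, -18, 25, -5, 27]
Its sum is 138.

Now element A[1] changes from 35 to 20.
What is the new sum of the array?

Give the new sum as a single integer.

Answer: 123

Derivation:
Old value at index 1: 35
New value at index 1: 20
Delta = 20 - 35 = -15
New sum = old_sum + delta = 138 + (-15) = 123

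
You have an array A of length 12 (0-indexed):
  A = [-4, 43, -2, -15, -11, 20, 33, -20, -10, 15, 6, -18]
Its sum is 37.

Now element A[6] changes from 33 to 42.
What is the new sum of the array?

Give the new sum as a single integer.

Answer: 46

Derivation:
Old value at index 6: 33
New value at index 6: 42
Delta = 42 - 33 = 9
New sum = old_sum + delta = 37 + (9) = 46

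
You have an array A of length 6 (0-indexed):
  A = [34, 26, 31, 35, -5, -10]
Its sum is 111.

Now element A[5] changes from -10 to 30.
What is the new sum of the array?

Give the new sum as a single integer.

Answer: 151

Derivation:
Old value at index 5: -10
New value at index 5: 30
Delta = 30 - -10 = 40
New sum = old_sum + delta = 111 + (40) = 151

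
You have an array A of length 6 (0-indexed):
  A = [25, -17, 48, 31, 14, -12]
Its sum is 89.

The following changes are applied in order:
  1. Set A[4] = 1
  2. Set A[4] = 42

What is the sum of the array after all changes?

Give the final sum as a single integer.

Answer: 117

Derivation:
Initial sum: 89
Change 1: A[4] 14 -> 1, delta = -13, sum = 76
Change 2: A[4] 1 -> 42, delta = 41, sum = 117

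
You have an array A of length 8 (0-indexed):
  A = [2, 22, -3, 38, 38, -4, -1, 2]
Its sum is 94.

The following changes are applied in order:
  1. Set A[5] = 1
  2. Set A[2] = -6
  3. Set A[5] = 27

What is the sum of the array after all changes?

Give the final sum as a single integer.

Answer: 122

Derivation:
Initial sum: 94
Change 1: A[5] -4 -> 1, delta = 5, sum = 99
Change 2: A[2] -3 -> -6, delta = -3, sum = 96
Change 3: A[5] 1 -> 27, delta = 26, sum = 122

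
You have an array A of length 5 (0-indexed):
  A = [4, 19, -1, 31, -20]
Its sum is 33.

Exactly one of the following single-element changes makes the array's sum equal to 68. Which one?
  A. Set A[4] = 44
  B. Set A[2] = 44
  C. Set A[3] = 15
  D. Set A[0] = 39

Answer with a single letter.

Answer: D

Derivation:
Option A: A[4] -20->44, delta=64, new_sum=33+(64)=97
Option B: A[2] -1->44, delta=45, new_sum=33+(45)=78
Option C: A[3] 31->15, delta=-16, new_sum=33+(-16)=17
Option D: A[0] 4->39, delta=35, new_sum=33+(35)=68 <-- matches target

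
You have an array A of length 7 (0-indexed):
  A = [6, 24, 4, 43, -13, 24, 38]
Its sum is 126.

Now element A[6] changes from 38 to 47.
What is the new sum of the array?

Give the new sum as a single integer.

Old value at index 6: 38
New value at index 6: 47
Delta = 47 - 38 = 9
New sum = old_sum + delta = 126 + (9) = 135

Answer: 135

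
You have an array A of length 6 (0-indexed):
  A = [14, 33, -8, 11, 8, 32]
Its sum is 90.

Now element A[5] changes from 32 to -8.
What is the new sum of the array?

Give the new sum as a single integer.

Answer: 50

Derivation:
Old value at index 5: 32
New value at index 5: -8
Delta = -8 - 32 = -40
New sum = old_sum + delta = 90 + (-40) = 50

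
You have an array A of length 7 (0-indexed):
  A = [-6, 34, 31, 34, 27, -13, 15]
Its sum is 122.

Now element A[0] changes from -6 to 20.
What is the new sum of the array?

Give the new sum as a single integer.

Answer: 148

Derivation:
Old value at index 0: -6
New value at index 0: 20
Delta = 20 - -6 = 26
New sum = old_sum + delta = 122 + (26) = 148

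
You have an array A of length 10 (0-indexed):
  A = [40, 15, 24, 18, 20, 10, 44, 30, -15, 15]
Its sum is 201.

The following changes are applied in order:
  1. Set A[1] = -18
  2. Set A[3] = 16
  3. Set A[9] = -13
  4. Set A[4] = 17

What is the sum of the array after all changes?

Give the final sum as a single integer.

Answer: 135

Derivation:
Initial sum: 201
Change 1: A[1] 15 -> -18, delta = -33, sum = 168
Change 2: A[3] 18 -> 16, delta = -2, sum = 166
Change 3: A[9] 15 -> -13, delta = -28, sum = 138
Change 4: A[4] 20 -> 17, delta = -3, sum = 135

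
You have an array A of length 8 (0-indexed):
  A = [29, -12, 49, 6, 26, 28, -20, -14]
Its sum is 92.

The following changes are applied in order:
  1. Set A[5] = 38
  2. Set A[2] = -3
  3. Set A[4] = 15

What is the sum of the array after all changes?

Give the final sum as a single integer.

Initial sum: 92
Change 1: A[5] 28 -> 38, delta = 10, sum = 102
Change 2: A[2] 49 -> -3, delta = -52, sum = 50
Change 3: A[4] 26 -> 15, delta = -11, sum = 39

Answer: 39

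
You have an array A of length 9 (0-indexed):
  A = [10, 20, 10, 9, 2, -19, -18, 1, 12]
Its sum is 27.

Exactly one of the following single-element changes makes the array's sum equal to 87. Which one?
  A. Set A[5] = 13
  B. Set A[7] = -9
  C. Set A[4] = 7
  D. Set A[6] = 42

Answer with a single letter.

Answer: D

Derivation:
Option A: A[5] -19->13, delta=32, new_sum=27+(32)=59
Option B: A[7] 1->-9, delta=-10, new_sum=27+(-10)=17
Option C: A[4] 2->7, delta=5, new_sum=27+(5)=32
Option D: A[6] -18->42, delta=60, new_sum=27+(60)=87 <-- matches target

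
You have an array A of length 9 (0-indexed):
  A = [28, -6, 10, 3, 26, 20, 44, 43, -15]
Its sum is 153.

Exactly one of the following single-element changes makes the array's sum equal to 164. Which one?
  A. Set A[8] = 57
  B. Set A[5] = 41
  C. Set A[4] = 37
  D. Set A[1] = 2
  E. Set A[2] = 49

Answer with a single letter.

Option A: A[8] -15->57, delta=72, new_sum=153+(72)=225
Option B: A[5] 20->41, delta=21, new_sum=153+(21)=174
Option C: A[4] 26->37, delta=11, new_sum=153+(11)=164 <-- matches target
Option D: A[1] -6->2, delta=8, new_sum=153+(8)=161
Option E: A[2] 10->49, delta=39, new_sum=153+(39)=192

Answer: C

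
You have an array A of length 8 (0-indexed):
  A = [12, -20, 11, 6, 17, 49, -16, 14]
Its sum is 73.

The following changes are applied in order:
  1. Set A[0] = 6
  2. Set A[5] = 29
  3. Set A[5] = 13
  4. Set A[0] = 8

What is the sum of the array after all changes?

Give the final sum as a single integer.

Answer: 33

Derivation:
Initial sum: 73
Change 1: A[0] 12 -> 6, delta = -6, sum = 67
Change 2: A[5] 49 -> 29, delta = -20, sum = 47
Change 3: A[5] 29 -> 13, delta = -16, sum = 31
Change 4: A[0] 6 -> 8, delta = 2, sum = 33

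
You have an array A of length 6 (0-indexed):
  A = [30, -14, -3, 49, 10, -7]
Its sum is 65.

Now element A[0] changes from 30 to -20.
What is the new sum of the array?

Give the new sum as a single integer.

Answer: 15

Derivation:
Old value at index 0: 30
New value at index 0: -20
Delta = -20 - 30 = -50
New sum = old_sum + delta = 65 + (-50) = 15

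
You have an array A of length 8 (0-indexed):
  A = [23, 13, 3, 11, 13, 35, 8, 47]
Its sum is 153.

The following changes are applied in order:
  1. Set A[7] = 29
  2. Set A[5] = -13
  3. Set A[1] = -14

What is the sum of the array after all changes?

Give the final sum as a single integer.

Initial sum: 153
Change 1: A[7] 47 -> 29, delta = -18, sum = 135
Change 2: A[5] 35 -> -13, delta = -48, sum = 87
Change 3: A[1] 13 -> -14, delta = -27, sum = 60

Answer: 60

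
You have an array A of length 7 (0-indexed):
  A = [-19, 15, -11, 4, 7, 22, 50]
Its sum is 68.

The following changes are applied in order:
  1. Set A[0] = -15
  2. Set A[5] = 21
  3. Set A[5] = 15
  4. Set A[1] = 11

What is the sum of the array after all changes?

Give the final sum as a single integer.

Initial sum: 68
Change 1: A[0] -19 -> -15, delta = 4, sum = 72
Change 2: A[5] 22 -> 21, delta = -1, sum = 71
Change 3: A[5] 21 -> 15, delta = -6, sum = 65
Change 4: A[1] 15 -> 11, delta = -4, sum = 61

Answer: 61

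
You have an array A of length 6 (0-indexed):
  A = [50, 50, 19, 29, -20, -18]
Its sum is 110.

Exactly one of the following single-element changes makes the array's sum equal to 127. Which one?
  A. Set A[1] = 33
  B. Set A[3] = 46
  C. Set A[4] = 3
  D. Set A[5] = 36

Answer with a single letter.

Answer: B

Derivation:
Option A: A[1] 50->33, delta=-17, new_sum=110+(-17)=93
Option B: A[3] 29->46, delta=17, new_sum=110+(17)=127 <-- matches target
Option C: A[4] -20->3, delta=23, new_sum=110+(23)=133
Option D: A[5] -18->36, delta=54, new_sum=110+(54)=164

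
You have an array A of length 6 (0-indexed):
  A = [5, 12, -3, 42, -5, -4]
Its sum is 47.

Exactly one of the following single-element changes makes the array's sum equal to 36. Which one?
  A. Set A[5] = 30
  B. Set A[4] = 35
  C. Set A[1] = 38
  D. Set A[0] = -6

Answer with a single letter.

Option A: A[5] -4->30, delta=34, new_sum=47+(34)=81
Option B: A[4] -5->35, delta=40, new_sum=47+(40)=87
Option C: A[1] 12->38, delta=26, new_sum=47+(26)=73
Option D: A[0] 5->-6, delta=-11, new_sum=47+(-11)=36 <-- matches target

Answer: D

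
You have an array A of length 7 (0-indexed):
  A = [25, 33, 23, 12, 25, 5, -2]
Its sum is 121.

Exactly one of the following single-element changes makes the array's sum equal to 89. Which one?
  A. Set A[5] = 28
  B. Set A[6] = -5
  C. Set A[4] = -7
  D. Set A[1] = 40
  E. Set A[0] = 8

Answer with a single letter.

Option A: A[5] 5->28, delta=23, new_sum=121+(23)=144
Option B: A[6] -2->-5, delta=-3, new_sum=121+(-3)=118
Option C: A[4] 25->-7, delta=-32, new_sum=121+(-32)=89 <-- matches target
Option D: A[1] 33->40, delta=7, new_sum=121+(7)=128
Option E: A[0] 25->8, delta=-17, new_sum=121+(-17)=104

Answer: C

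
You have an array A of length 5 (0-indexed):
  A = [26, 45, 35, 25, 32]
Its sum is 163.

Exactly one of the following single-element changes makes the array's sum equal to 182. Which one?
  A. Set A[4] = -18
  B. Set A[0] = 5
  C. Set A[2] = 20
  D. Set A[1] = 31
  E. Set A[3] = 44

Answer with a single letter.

Option A: A[4] 32->-18, delta=-50, new_sum=163+(-50)=113
Option B: A[0] 26->5, delta=-21, new_sum=163+(-21)=142
Option C: A[2] 35->20, delta=-15, new_sum=163+(-15)=148
Option D: A[1] 45->31, delta=-14, new_sum=163+(-14)=149
Option E: A[3] 25->44, delta=19, new_sum=163+(19)=182 <-- matches target

Answer: E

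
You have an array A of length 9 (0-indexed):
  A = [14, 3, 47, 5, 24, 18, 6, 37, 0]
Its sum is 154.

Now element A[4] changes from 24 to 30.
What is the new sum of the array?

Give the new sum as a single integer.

Answer: 160

Derivation:
Old value at index 4: 24
New value at index 4: 30
Delta = 30 - 24 = 6
New sum = old_sum + delta = 154 + (6) = 160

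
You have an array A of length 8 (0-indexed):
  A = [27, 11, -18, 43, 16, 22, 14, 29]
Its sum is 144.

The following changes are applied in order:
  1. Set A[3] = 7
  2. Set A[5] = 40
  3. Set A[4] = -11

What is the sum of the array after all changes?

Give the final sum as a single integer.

Initial sum: 144
Change 1: A[3] 43 -> 7, delta = -36, sum = 108
Change 2: A[5] 22 -> 40, delta = 18, sum = 126
Change 3: A[4] 16 -> -11, delta = -27, sum = 99

Answer: 99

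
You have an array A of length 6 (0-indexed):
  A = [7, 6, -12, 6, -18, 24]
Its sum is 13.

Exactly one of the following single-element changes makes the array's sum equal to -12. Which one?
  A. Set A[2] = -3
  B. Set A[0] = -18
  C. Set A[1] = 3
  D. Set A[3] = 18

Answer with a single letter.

Option A: A[2] -12->-3, delta=9, new_sum=13+(9)=22
Option B: A[0] 7->-18, delta=-25, new_sum=13+(-25)=-12 <-- matches target
Option C: A[1] 6->3, delta=-3, new_sum=13+(-3)=10
Option D: A[3] 6->18, delta=12, new_sum=13+(12)=25

Answer: B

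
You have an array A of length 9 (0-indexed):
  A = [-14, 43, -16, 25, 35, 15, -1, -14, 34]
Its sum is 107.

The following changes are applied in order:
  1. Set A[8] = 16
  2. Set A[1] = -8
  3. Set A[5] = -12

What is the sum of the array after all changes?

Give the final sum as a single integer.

Answer: 11

Derivation:
Initial sum: 107
Change 1: A[8] 34 -> 16, delta = -18, sum = 89
Change 2: A[1] 43 -> -8, delta = -51, sum = 38
Change 3: A[5] 15 -> -12, delta = -27, sum = 11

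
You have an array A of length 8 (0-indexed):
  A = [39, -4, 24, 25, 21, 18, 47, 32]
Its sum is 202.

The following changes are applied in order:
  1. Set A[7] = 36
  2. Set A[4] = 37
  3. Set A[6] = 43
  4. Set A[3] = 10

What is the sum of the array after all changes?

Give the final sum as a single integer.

Answer: 203

Derivation:
Initial sum: 202
Change 1: A[7] 32 -> 36, delta = 4, sum = 206
Change 2: A[4] 21 -> 37, delta = 16, sum = 222
Change 3: A[6] 47 -> 43, delta = -4, sum = 218
Change 4: A[3] 25 -> 10, delta = -15, sum = 203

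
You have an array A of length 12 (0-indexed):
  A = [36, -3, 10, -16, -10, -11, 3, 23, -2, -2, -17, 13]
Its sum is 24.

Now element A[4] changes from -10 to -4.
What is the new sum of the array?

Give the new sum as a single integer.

Answer: 30

Derivation:
Old value at index 4: -10
New value at index 4: -4
Delta = -4 - -10 = 6
New sum = old_sum + delta = 24 + (6) = 30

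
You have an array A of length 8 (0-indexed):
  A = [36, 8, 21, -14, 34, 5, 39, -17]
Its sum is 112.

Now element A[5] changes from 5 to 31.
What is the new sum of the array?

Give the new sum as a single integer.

Old value at index 5: 5
New value at index 5: 31
Delta = 31 - 5 = 26
New sum = old_sum + delta = 112 + (26) = 138

Answer: 138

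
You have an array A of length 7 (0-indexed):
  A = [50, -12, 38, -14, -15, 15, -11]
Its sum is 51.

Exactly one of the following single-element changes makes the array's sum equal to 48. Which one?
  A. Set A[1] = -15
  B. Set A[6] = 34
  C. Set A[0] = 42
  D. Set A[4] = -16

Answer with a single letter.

Answer: A

Derivation:
Option A: A[1] -12->-15, delta=-3, new_sum=51+(-3)=48 <-- matches target
Option B: A[6] -11->34, delta=45, new_sum=51+(45)=96
Option C: A[0] 50->42, delta=-8, new_sum=51+(-8)=43
Option D: A[4] -15->-16, delta=-1, new_sum=51+(-1)=50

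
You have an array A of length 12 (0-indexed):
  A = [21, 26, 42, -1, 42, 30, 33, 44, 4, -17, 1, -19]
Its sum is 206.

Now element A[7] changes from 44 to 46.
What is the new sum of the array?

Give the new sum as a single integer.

Answer: 208

Derivation:
Old value at index 7: 44
New value at index 7: 46
Delta = 46 - 44 = 2
New sum = old_sum + delta = 206 + (2) = 208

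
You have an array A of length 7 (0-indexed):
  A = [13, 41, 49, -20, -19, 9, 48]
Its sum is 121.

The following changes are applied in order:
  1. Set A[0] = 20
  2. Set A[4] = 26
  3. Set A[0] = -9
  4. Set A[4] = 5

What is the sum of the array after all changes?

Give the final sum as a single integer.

Answer: 123

Derivation:
Initial sum: 121
Change 1: A[0] 13 -> 20, delta = 7, sum = 128
Change 2: A[4] -19 -> 26, delta = 45, sum = 173
Change 3: A[0] 20 -> -9, delta = -29, sum = 144
Change 4: A[4] 26 -> 5, delta = -21, sum = 123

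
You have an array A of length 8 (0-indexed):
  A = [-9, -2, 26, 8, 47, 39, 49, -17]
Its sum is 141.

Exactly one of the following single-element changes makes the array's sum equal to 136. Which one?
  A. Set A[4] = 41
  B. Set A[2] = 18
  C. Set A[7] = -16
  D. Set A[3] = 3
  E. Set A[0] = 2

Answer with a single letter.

Option A: A[4] 47->41, delta=-6, new_sum=141+(-6)=135
Option B: A[2] 26->18, delta=-8, new_sum=141+(-8)=133
Option C: A[7] -17->-16, delta=1, new_sum=141+(1)=142
Option D: A[3] 8->3, delta=-5, new_sum=141+(-5)=136 <-- matches target
Option E: A[0] -9->2, delta=11, new_sum=141+(11)=152

Answer: D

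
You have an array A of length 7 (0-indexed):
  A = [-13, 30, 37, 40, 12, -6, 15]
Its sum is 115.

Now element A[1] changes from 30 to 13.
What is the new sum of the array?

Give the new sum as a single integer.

Old value at index 1: 30
New value at index 1: 13
Delta = 13 - 30 = -17
New sum = old_sum + delta = 115 + (-17) = 98

Answer: 98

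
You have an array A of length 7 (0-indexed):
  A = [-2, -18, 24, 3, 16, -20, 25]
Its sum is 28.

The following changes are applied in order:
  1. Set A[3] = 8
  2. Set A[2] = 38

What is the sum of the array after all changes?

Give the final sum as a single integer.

Answer: 47

Derivation:
Initial sum: 28
Change 1: A[3] 3 -> 8, delta = 5, sum = 33
Change 2: A[2] 24 -> 38, delta = 14, sum = 47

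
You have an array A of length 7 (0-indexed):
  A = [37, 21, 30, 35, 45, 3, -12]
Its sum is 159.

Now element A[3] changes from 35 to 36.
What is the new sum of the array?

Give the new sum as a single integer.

Answer: 160

Derivation:
Old value at index 3: 35
New value at index 3: 36
Delta = 36 - 35 = 1
New sum = old_sum + delta = 159 + (1) = 160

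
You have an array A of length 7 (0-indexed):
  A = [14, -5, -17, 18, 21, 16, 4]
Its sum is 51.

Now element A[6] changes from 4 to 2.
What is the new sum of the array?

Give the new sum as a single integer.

Old value at index 6: 4
New value at index 6: 2
Delta = 2 - 4 = -2
New sum = old_sum + delta = 51 + (-2) = 49

Answer: 49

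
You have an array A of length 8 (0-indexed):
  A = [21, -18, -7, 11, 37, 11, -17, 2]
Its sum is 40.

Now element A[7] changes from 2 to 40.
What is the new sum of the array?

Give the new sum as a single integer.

Answer: 78

Derivation:
Old value at index 7: 2
New value at index 7: 40
Delta = 40 - 2 = 38
New sum = old_sum + delta = 40 + (38) = 78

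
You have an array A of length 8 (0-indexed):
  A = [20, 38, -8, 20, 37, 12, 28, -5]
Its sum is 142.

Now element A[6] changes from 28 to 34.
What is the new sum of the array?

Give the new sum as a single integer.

Old value at index 6: 28
New value at index 6: 34
Delta = 34 - 28 = 6
New sum = old_sum + delta = 142 + (6) = 148

Answer: 148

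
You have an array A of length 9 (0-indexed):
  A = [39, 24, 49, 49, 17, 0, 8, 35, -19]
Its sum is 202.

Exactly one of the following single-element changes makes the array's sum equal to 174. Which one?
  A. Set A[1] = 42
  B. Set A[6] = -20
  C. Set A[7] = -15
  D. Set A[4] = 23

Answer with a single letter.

Answer: B

Derivation:
Option A: A[1] 24->42, delta=18, new_sum=202+(18)=220
Option B: A[6] 8->-20, delta=-28, new_sum=202+(-28)=174 <-- matches target
Option C: A[7] 35->-15, delta=-50, new_sum=202+(-50)=152
Option D: A[4] 17->23, delta=6, new_sum=202+(6)=208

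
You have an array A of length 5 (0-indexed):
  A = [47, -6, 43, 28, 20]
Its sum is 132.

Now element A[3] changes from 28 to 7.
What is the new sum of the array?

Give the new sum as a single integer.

Answer: 111

Derivation:
Old value at index 3: 28
New value at index 3: 7
Delta = 7 - 28 = -21
New sum = old_sum + delta = 132 + (-21) = 111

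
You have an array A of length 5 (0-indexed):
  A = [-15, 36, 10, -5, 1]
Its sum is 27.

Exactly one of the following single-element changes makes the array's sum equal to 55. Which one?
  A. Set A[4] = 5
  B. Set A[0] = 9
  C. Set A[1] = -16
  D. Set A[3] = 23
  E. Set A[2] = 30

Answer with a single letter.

Option A: A[4] 1->5, delta=4, new_sum=27+(4)=31
Option B: A[0] -15->9, delta=24, new_sum=27+(24)=51
Option C: A[1] 36->-16, delta=-52, new_sum=27+(-52)=-25
Option D: A[3] -5->23, delta=28, new_sum=27+(28)=55 <-- matches target
Option E: A[2] 10->30, delta=20, new_sum=27+(20)=47

Answer: D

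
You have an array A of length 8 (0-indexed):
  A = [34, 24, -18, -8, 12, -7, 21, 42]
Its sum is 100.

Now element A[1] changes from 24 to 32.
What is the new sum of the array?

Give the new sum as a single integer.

Answer: 108

Derivation:
Old value at index 1: 24
New value at index 1: 32
Delta = 32 - 24 = 8
New sum = old_sum + delta = 100 + (8) = 108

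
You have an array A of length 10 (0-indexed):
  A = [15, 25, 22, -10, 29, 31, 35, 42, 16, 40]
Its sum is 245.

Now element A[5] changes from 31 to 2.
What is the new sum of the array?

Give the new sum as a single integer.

Answer: 216

Derivation:
Old value at index 5: 31
New value at index 5: 2
Delta = 2 - 31 = -29
New sum = old_sum + delta = 245 + (-29) = 216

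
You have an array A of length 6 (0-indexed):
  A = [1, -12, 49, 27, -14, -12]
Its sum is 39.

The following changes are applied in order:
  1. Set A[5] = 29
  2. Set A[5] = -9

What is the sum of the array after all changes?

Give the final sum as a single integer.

Answer: 42

Derivation:
Initial sum: 39
Change 1: A[5] -12 -> 29, delta = 41, sum = 80
Change 2: A[5] 29 -> -9, delta = -38, sum = 42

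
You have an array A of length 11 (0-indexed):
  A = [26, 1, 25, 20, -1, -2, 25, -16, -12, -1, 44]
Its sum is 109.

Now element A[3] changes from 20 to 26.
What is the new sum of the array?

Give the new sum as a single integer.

Answer: 115

Derivation:
Old value at index 3: 20
New value at index 3: 26
Delta = 26 - 20 = 6
New sum = old_sum + delta = 109 + (6) = 115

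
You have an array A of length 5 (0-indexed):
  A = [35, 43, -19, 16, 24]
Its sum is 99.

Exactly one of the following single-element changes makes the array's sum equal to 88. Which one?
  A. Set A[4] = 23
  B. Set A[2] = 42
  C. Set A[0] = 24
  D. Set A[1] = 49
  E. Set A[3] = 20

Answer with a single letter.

Answer: C

Derivation:
Option A: A[4] 24->23, delta=-1, new_sum=99+(-1)=98
Option B: A[2] -19->42, delta=61, new_sum=99+(61)=160
Option C: A[0] 35->24, delta=-11, new_sum=99+(-11)=88 <-- matches target
Option D: A[1] 43->49, delta=6, new_sum=99+(6)=105
Option E: A[3] 16->20, delta=4, new_sum=99+(4)=103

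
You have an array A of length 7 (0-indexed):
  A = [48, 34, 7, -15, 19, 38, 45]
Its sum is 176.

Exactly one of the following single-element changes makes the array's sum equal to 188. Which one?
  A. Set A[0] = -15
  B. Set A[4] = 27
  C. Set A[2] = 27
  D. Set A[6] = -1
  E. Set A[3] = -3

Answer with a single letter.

Answer: E

Derivation:
Option A: A[0] 48->-15, delta=-63, new_sum=176+(-63)=113
Option B: A[4] 19->27, delta=8, new_sum=176+(8)=184
Option C: A[2] 7->27, delta=20, new_sum=176+(20)=196
Option D: A[6] 45->-1, delta=-46, new_sum=176+(-46)=130
Option E: A[3] -15->-3, delta=12, new_sum=176+(12)=188 <-- matches target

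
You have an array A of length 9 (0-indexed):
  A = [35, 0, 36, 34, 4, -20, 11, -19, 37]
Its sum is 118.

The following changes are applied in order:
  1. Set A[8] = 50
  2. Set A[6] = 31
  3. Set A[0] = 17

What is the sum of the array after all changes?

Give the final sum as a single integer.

Answer: 133

Derivation:
Initial sum: 118
Change 1: A[8] 37 -> 50, delta = 13, sum = 131
Change 2: A[6] 11 -> 31, delta = 20, sum = 151
Change 3: A[0] 35 -> 17, delta = -18, sum = 133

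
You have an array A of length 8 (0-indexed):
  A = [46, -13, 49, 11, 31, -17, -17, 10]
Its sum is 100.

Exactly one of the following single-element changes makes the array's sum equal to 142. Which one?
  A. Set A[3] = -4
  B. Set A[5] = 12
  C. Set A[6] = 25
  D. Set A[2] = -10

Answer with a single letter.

Option A: A[3] 11->-4, delta=-15, new_sum=100+(-15)=85
Option B: A[5] -17->12, delta=29, new_sum=100+(29)=129
Option C: A[6] -17->25, delta=42, new_sum=100+(42)=142 <-- matches target
Option D: A[2] 49->-10, delta=-59, new_sum=100+(-59)=41

Answer: C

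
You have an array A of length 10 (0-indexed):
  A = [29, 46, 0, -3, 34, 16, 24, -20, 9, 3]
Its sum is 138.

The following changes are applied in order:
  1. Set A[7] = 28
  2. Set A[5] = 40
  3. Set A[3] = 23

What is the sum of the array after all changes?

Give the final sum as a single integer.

Answer: 236

Derivation:
Initial sum: 138
Change 1: A[7] -20 -> 28, delta = 48, sum = 186
Change 2: A[5] 16 -> 40, delta = 24, sum = 210
Change 3: A[3] -3 -> 23, delta = 26, sum = 236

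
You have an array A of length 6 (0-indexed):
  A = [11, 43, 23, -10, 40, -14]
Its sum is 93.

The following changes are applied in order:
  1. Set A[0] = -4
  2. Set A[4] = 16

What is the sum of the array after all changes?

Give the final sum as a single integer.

Initial sum: 93
Change 1: A[0] 11 -> -4, delta = -15, sum = 78
Change 2: A[4] 40 -> 16, delta = -24, sum = 54

Answer: 54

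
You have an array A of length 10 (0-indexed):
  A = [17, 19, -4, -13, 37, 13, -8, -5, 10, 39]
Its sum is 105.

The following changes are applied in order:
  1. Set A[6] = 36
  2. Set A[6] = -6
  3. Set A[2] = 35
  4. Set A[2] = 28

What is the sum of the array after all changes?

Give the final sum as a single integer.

Answer: 139

Derivation:
Initial sum: 105
Change 1: A[6] -8 -> 36, delta = 44, sum = 149
Change 2: A[6] 36 -> -6, delta = -42, sum = 107
Change 3: A[2] -4 -> 35, delta = 39, sum = 146
Change 4: A[2] 35 -> 28, delta = -7, sum = 139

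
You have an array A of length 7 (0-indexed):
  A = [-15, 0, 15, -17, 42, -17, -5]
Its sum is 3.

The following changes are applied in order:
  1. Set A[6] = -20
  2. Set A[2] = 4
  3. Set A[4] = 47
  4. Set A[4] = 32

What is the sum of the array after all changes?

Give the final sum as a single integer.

Initial sum: 3
Change 1: A[6] -5 -> -20, delta = -15, sum = -12
Change 2: A[2] 15 -> 4, delta = -11, sum = -23
Change 3: A[4] 42 -> 47, delta = 5, sum = -18
Change 4: A[4] 47 -> 32, delta = -15, sum = -33

Answer: -33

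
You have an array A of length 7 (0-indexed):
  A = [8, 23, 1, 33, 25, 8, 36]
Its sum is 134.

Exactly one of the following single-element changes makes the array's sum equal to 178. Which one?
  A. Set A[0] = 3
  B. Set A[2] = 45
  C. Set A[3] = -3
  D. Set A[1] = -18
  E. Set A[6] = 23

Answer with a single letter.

Answer: B

Derivation:
Option A: A[0] 8->3, delta=-5, new_sum=134+(-5)=129
Option B: A[2] 1->45, delta=44, new_sum=134+(44)=178 <-- matches target
Option C: A[3] 33->-3, delta=-36, new_sum=134+(-36)=98
Option D: A[1] 23->-18, delta=-41, new_sum=134+(-41)=93
Option E: A[6] 36->23, delta=-13, new_sum=134+(-13)=121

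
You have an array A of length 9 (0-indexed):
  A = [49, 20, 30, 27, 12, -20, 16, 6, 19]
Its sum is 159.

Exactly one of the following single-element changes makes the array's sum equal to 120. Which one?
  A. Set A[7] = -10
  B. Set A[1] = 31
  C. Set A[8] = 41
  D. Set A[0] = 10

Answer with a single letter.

Option A: A[7] 6->-10, delta=-16, new_sum=159+(-16)=143
Option B: A[1] 20->31, delta=11, new_sum=159+(11)=170
Option C: A[8] 19->41, delta=22, new_sum=159+(22)=181
Option D: A[0] 49->10, delta=-39, new_sum=159+(-39)=120 <-- matches target

Answer: D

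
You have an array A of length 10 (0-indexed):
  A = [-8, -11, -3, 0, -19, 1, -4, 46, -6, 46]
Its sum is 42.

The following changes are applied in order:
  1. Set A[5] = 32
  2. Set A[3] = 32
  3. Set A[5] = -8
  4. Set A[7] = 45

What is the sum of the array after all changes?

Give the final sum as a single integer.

Initial sum: 42
Change 1: A[5] 1 -> 32, delta = 31, sum = 73
Change 2: A[3] 0 -> 32, delta = 32, sum = 105
Change 3: A[5] 32 -> -8, delta = -40, sum = 65
Change 4: A[7] 46 -> 45, delta = -1, sum = 64

Answer: 64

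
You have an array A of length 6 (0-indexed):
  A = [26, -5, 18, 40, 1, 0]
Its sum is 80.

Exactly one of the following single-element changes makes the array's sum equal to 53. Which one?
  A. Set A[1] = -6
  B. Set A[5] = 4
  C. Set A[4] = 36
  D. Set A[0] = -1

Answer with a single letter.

Answer: D

Derivation:
Option A: A[1] -5->-6, delta=-1, new_sum=80+(-1)=79
Option B: A[5] 0->4, delta=4, new_sum=80+(4)=84
Option C: A[4] 1->36, delta=35, new_sum=80+(35)=115
Option D: A[0] 26->-1, delta=-27, new_sum=80+(-27)=53 <-- matches target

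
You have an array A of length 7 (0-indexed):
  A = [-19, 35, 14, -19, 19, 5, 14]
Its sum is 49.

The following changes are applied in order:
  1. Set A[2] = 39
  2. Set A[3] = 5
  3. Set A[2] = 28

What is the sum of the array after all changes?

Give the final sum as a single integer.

Initial sum: 49
Change 1: A[2] 14 -> 39, delta = 25, sum = 74
Change 2: A[3] -19 -> 5, delta = 24, sum = 98
Change 3: A[2] 39 -> 28, delta = -11, sum = 87

Answer: 87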